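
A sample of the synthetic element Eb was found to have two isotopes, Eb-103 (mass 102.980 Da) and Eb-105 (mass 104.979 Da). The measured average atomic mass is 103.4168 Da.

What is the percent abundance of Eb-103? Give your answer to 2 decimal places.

78.15%

Let x be the fractional abundance of Eb-103; then Eb-105 has abundance 1 − x.
102.980·x + 104.979·(1 − x) = 103.4168
(102.980 − 104.979)·x = 103.4168 − 104.979
x = -1.5622 / -1.999 = 0.78149 → 78.15% Eb-103, 21.85% Eb-105.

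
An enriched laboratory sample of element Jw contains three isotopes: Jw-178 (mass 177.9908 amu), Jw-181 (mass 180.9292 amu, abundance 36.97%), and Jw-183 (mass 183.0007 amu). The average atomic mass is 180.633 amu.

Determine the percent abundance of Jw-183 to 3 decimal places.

31.056%

The remaining 63.03% is split between Jw-178 (fraction x) and Jw-183 (fraction 0.6303 − x).
Substituting: 177.9908x + 183.0007(0.6303 − x) = 113.74347476
(177.9908 − 183.0007)x = -1.60186645  ⇒  x = 0.31974, y = 0.31056
Jw-178: 31.974%, Jw-183: 31.056%.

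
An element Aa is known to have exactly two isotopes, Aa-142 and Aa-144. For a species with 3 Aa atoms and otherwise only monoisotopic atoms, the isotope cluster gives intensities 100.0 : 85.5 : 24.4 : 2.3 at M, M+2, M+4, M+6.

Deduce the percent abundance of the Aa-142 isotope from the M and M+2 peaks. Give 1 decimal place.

If p is the fraction of Aa that is Aa-142, then I(M+2)/I(M) = [C(3,1)·p^2·(1−p)] / p^3 = 3·(1−p)/p = 85.5/100.0 = 0.8550
(1−p)/p = 0.8550/3 = 0.2850  ⇒  p = 1/(1 + 0.2850) = 0.7782
Aa-142: 77.8%, Aa-144: 22.2%.

77.8%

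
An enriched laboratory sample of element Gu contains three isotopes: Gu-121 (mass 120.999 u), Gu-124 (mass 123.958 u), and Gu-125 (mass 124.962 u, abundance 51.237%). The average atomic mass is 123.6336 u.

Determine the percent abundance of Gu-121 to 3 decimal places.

28.348%

Let x and y be the fractions of Gu-121 and Gu-124. Then x + y = 1 − 0.51237 = 0.48763 and 120.999x + 123.958y = 123.6336 − 0.51237×124.962 = 59.60682006.
Substituting: 120.999x + 123.958(0.48763 − x) = 59.60682006
(120.999 − 123.958)x = -0.83881948  ⇒  x = 0.28348, y = 0.20415
Gu-121: 28.348%, Gu-124: 20.415%.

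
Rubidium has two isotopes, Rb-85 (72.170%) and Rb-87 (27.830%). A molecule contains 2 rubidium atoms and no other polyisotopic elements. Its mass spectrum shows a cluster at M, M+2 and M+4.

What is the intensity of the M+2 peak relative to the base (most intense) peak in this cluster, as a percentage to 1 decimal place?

77.1%

Binomial terms of (0.72170 + 0.27830)^2: M 0.5209, M+2 0.4017, M+4 0.0775 → M is the base peak.
P(M) = C(2,0) × 0.72170^2 × 0.27830^0 = 1 × 0.52085089 × 1.0000 = 0.520851 (base)
P(M+2) = C(2,1) × 0.72170^1 × 0.27830^1 = 2 × 0.7217 × 0.2783 = 0.401698
Relative intensity = 0.401698 / 0.520851 × 100 = 77.1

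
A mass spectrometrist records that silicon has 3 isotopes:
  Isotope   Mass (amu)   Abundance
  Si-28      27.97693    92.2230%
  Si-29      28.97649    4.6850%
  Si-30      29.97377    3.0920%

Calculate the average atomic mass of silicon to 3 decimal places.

Average mass = Σ (abundance × isotope mass) = 0.922230 × 27.97693 + 0.046850 × 28.97649 + 0.030920 × 29.97377
= 25.801164 + 1.357549 + 0.926789 = 28.085502 amu

28.086 amu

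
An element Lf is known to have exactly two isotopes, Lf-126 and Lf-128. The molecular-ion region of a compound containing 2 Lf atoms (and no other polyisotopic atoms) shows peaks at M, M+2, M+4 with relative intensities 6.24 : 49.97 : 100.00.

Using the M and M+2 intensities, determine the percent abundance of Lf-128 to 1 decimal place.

80.0%

Write p for the Lf-126 fraction. I(M+2)/I(M) = [C(2,1)·p^1·(1−p)] / p^2 = 2·(1−p)/p = 49.97/6.24 = 8.0080
(1−p)/p = 8.0080/2 = 4.0040  ⇒  p = 1/(1 + 4.0040) = 0.1998
Lf-126: 20.0%, Lf-128: 80.0%.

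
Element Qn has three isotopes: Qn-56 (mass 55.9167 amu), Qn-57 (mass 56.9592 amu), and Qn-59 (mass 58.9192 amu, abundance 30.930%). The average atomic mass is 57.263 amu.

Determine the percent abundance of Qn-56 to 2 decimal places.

29.01%

The remaining 69.070% is split between Qn-56 (fraction x) and Qn-57 (fraction 0.69070 − x).
Substituting: 55.9167x + 56.9592(0.69070 − x) = 39.03929144
(55.9167 − 56.9592)x = -0.302428  ⇒  x = 0.29010, y = 0.40060
Qn-56: 29.01%, Qn-57: 40.06%.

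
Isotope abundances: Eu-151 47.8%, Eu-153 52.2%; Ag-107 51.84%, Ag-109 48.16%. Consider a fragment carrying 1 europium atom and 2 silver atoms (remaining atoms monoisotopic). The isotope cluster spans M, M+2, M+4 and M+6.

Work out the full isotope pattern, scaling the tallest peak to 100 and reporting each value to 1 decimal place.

33.9 : 100.0 : 98.0 : 31.9

Europium pattern (n=1): 0.4780 : 0.5220
Silver pattern (n=2): 0.26873856 : 0.49932288 : 0.23193856
Convolve the two distributions (both contribute in 2-u steps):
  M: 0.4780×0.26873856 = 0.128457
  M+2: 0.4780×0.49932288 + 0.5220×0.26873856 = 0.378958
  M+4: 0.4780×0.23193856 + 0.5220×0.49932288 = 0.371513
  M+6: 0.5220×0.23193856 = 0.121072
Scale to base peak (0.378958) = 100: 33.9 : 100.0 : 98.0 : 31.9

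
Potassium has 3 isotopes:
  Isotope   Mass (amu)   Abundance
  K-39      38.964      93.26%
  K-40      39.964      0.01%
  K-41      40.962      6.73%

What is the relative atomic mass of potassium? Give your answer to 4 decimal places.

Average mass = Σ (abundance × isotope mass) = 0.9326 × 38.964 + 0.0001 × 39.964 + 0.0673 × 40.962
= 36.33783 + 0.00400 + 2.75674 = 39.09857 amu

39.0986 amu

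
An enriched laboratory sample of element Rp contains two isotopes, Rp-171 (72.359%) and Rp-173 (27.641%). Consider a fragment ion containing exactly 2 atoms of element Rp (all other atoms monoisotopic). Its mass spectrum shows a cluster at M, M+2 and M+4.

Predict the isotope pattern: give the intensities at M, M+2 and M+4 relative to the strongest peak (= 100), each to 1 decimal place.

100.0 : 76.4 : 14.6

The 2 Rp atoms are independent, so intensities follow the terms of (0.72359 + 0.27641)^2.
P(M) = 0.72359^2 = 0.523582
P(M+2) = 2 × 0.72359^1 × 0.27641^1 = 0.400015
P(M+4) = 0.27641^2 = 0.076402
The M peak is largest (0.523582); scaling to 100 gives 100.0 : 76.4 : 14.6.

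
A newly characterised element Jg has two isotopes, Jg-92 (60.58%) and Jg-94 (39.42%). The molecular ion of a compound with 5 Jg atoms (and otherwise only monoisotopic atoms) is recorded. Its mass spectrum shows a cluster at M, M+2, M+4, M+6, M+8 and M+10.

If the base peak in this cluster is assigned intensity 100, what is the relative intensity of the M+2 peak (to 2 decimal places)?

76.84

Term probabilities: M 0.0816, M+2 0.2655, M+4 0.3455, M+6 0.2248, M+8 0.0731, M+10 0.0095. Base peak = M+4.
P(M+4) = C(5,2) × 0.6058^3 × 0.3942^2 = 10 × 0.22232475 × 0.15539364 = 0.345479 (base)
P(M+2) = C(5,1) × 0.6058^4 × 0.3942^1 = 5 × 0.13468433 × 0.3942 = 0.265463
Relative intensity = 0.265463 / 0.345479 × 100 = 76.84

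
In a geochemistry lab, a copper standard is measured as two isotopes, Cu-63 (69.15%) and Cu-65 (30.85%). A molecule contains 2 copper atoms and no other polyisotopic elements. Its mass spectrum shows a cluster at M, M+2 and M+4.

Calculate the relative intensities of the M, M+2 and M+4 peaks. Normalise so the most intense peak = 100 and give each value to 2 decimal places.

Each Cu atom is independently Cu-63 (p = 0.6915) or Cu-65 (q = 0.3085); the cluster is the binomial expansion (p + q)^2.
P(M) = 0.6915^2 = 0.478172
P(M+2) = 2 × 0.6915^1 × 0.3085^1 = 0.426656
P(M+4) = 0.3085^2 = 0.095172
The M peak is largest (0.478172); scaling to 100 gives 100.00 : 89.23 : 19.90.

100.00 : 89.23 : 19.90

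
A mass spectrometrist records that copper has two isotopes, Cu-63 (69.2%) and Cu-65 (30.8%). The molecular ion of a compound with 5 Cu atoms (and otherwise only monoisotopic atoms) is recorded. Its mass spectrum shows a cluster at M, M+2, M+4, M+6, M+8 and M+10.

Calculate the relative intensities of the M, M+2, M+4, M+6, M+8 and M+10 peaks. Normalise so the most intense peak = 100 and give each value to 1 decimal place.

44.9 : 100.0 : 89.0 : 39.6 : 8.8 : 0.8

Each Cu atom is independently Cu-63 (p = 0.692) or Cu-65 (q = 0.308); the cluster is the binomial expansion (p + q)^5.
P(M) = 0.692^5 = 0.158683
P(M+2) = 5 × 0.692^4 × 0.308^1 = 0.353139
P(M+4) = 10 × 0.692^3 × 0.308^2 = 0.314355
P(M+6) = 10 × 0.692^2 × 0.308^3 = 0.139915
P(M+8) = 5 × 0.692^1 × 0.308^4 = 0.031137
P(M+10) = 0.308^5 = 0.002772
The M+2 peak is largest (0.353139); scaling to 100 gives 44.9 : 100.0 : 89.0 : 39.6 : 8.8 : 0.8.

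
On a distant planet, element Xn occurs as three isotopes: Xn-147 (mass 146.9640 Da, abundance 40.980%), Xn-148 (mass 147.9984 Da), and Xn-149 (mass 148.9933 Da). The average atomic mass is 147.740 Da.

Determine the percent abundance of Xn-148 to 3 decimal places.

The remaining 59.020% is split between Xn-148 (fraction x) and Xn-149 (fraction 0.59020 − x).
Substituting: 147.9984x + 148.9933(0.59020 − x) = 87.5141528
(147.9984 − 148.9933)x = -0.42169286  ⇒  x = 0.42385, y = 0.16635
Xn-148: 42.385%, Xn-149: 16.635%.

42.385%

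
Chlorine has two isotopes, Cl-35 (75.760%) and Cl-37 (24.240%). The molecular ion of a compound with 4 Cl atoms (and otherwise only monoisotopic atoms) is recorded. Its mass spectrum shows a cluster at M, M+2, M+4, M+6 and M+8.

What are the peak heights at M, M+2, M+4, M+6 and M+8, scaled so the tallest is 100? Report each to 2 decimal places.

78.14 : 100.00 : 47.99 : 10.24 : 0.82

Each Cl atom is independently Cl-35 (p = 0.75760) or Cl-37 (q = 0.24240); the cluster is the binomial expansion (p + q)^4.
P(M) = 0.75760^4 = 0.329428
P(M+2) = 4 × 0.75760^3 × 0.24240^1 = 0.421612
P(M+4) = 6 × 0.75760^2 × 0.24240^2 = 0.202347
P(M+6) = 4 × 0.75760^1 × 0.24240^3 = 0.043162
P(M+8) = 0.24240^4 = 0.003452
The M+2 peak is largest (0.421612); scaling to 100 gives 78.14 : 100.00 : 47.99 : 10.24 : 0.82.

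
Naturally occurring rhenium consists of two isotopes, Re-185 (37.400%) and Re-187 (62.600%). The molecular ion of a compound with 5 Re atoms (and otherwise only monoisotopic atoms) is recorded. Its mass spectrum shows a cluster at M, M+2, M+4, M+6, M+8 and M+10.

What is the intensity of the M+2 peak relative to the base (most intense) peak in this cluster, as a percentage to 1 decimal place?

17.8%

Binomial terms of (0.37400 + 0.62600)^5: M 0.0073, M+2 0.0612, M+4 0.2050, M+6 0.3431, M+8 0.2872, M+10 0.0961 → M+6 is the base peak.
P(M+6) = C(5,3) × 0.37400^2 × 0.62600^3 = 10 × 0.139876 × 0.24531438 = 0.343136 (base)
P(M+2) = C(5,1) × 0.37400^4 × 0.62600^1 = 5 × 0.0195653 × 0.6260 = 0.061239
Relative intensity = 0.061239 / 0.343136 × 100 = 17.8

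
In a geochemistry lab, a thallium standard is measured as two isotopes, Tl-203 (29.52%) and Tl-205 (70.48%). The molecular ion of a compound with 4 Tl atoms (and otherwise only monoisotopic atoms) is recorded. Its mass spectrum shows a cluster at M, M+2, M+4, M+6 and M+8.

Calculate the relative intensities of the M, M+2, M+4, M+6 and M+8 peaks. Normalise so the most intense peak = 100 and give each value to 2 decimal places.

1.84 : 17.54 : 62.83 : 100.00 : 59.69

Expanding (0.2952 + 0.7048)^4:
P(M) = 0.2952^4 = 0.007594
P(M+2) = 4 × 0.2952^3 × 0.7048^1 = 0.072523
P(M+4) = 6 × 0.2952^2 × 0.7048^2 = 0.259726
P(M+6) = 4 × 0.2952^1 × 0.7048^3 = 0.413403
P(M+8) = 0.7048^4 = 0.246754
The M+6 peak is largest (0.413403); scaling to 100 gives 1.84 : 17.54 : 62.83 : 100.00 : 59.69.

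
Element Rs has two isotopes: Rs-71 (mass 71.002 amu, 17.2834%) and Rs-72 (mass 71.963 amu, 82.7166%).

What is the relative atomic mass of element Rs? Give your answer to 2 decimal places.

71.80 amu

Ar = Σ fᵢ·mᵢ = 0.172834 × 71.002 + 0.827166 × 71.963
= 12.2716 + 59.5253 = 71.7969 amu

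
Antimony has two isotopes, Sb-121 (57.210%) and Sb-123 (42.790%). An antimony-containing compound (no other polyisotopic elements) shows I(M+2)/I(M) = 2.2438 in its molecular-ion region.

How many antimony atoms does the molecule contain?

With n Sb atoms, P(M+2)/P(M) = C(n,1)·p^(n−1)q / p^n = n·q/p = n · 0.42790/0.57210.
n = 2.2438 × 0.57210/0.42790 = 3.00 ≈ 3

3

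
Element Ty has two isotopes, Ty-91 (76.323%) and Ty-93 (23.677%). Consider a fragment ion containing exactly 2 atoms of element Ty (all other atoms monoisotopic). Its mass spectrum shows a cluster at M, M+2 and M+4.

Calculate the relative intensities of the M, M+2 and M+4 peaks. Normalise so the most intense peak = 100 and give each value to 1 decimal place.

The 2 Ty atoms are independent, so intensities follow the terms of (0.76323 + 0.23677)^2.
P(M) = 0.76323^2 = 0.582520
P(M+2) = 2 × 0.76323^1 × 0.23677^1 = 0.361420
P(M+4) = 0.23677^2 = 0.056060
The M peak is largest (0.582520); scaling to 100 gives 100.0 : 62.0 : 9.6.

100.0 : 62.0 : 9.6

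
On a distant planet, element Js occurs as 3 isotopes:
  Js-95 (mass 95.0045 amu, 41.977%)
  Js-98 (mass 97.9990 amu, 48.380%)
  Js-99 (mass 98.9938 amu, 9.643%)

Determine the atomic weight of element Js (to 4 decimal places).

Ar = Σ fᵢ·mᵢ = 0.41977 × 95.0045 + 0.48380 × 97.9990 + 0.09643 × 98.9938
= 39.88004 + 47.41192 + 9.54597 = 96.83793 amu

96.8379 amu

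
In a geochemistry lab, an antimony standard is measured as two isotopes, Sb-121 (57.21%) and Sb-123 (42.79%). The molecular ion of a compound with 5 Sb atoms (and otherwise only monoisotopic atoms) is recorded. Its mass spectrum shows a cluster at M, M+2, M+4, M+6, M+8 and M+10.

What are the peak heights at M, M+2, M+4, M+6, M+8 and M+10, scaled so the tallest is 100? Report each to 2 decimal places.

17.88 : 66.85 : 100.00 : 74.79 : 27.97 : 4.18

The 5 Sb atoms are independent, so intensities follow the terms of (0.5721 + 0.4279)^5.
P(M) = 0.5721^5 = 0.061286
P(M+2) = 5 × 0.5721^4 × 0.4279^1 = 0.229192
P(M+4) = 10 × 0.5721^3 × 0.4279^2 = 0.342847
P(M+6) = 10 × 0.5721^2 × 0.4279^3 = 0.256431
P(M+8) = 5 × 0.5721^1 × 0.4279^4 = 0.095898
P(M+10) = 0.4279^5 = 0.014345
The M+4 peak is largest (0.342847); scaling to 100 gives 17.88 : 66.85 : 100.00 : 74.79 : 27.97 : 4.18.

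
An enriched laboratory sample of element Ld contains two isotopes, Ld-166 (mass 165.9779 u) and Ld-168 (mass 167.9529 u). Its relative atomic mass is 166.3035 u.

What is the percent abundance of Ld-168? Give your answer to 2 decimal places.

16.49%

With x = fraction of Ld-166 (so Ld-168 is 1 − x):
165.9779·x + 167.9529·(1 − x) = 166.3035
(165.9779 − 167.9529)·x = 166.3035 − 167.9529
x = -1.6494 / -1.9750 = 0.83514 → 83.51% Ld-166, 16.49% Ld-168.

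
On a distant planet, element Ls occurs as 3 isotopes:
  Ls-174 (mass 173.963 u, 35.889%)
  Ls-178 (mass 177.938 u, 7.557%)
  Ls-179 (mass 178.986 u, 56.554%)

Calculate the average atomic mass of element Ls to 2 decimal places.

177.10 u

Average mass = Σ (abundance × isotope mass) = 0.35889 × 173.963 + 0.07557 × 177.938 + 0.56554 × 178.986
= 62.4336 + 13.4468 + 101.2237 = 177.1041 u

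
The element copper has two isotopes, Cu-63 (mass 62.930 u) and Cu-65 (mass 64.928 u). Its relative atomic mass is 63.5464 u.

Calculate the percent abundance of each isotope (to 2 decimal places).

Cu-63: 69.15%, Cu-65: 30.85%

Let x be the fractional abundance of Cu-63; then Cu-65 has abundance 1 − x.
62.930·x + 64.928·(1 − x) = 63.5464
(62.930 − 64.928)·x = 63.5464 − 64.928
x = -1.3816 / -1.998 = 0.69149 → 69.15% Cu-63, 30.85% Cu-65.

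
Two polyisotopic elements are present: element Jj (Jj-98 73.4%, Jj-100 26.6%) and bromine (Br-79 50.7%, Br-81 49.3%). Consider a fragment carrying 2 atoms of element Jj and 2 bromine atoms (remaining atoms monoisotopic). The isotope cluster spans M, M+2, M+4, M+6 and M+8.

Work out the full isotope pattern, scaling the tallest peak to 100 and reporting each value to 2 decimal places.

Element Jj pattern (n=2): 0.538756 : 0.390488 : 0.070756
Bromine pattern (n=2): 0.257049 : 0.499902 : 0.243049
Convolve the two distributions (both contribute in 2-u steps):
  M: 0.538756×0.257049 = 0.138487
  M+2: 0.538756×0.499902 + 0.390488×0.257049 = 0.369700
  M+4: 0.538756×0.243049 + 0.390488×0.499902 + 0.070756×0.257049 = 0.344338
  M+6: 0.390488×0.243049 + 0.070756×0.499902 = 0.130279
  M+8: 0.070756×0.243049 = 0.017197
Scale to base peak (0.369700) = 100: 37.46 : 100.00 : 93.14 : 35.24 : 4.65

37.46 : 100.00 : 93.14 : 35.24 : 4.65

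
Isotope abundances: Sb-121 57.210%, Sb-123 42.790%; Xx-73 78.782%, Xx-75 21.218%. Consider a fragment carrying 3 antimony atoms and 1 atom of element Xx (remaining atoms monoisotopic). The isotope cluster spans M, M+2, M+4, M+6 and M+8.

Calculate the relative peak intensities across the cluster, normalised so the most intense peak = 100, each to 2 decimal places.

39.79 : 100.00 : 90.83 : 34.63 : 4.48

Antimony pattern (n=3): 0.18724742 : 0.42015297 : 0.3142518 : 0.07834781
Element Xx pattern (n=1): 0.78782 : 0.21218
Convolve the two distributions (both contribute in 2-u steps):
  M: 0.18724742×0.78782 = 0.147517
  M+2: 0.18724742×0.21218 + 0.42015297×0.78782 = 0.370735
  M+4: 0.42015297×0.21218 + 0.3142518×0.78782 = 0.336722
  M+6: 0.3142518×0.21218 + 0.07834781×0.78782 = 0.128402
  M+8: 0.07834781×0.21218 = 0.016624
Scale to base peak (0.370735) = 100: 39.79 : 100.00 : 90.83 : 34.63 : 4.48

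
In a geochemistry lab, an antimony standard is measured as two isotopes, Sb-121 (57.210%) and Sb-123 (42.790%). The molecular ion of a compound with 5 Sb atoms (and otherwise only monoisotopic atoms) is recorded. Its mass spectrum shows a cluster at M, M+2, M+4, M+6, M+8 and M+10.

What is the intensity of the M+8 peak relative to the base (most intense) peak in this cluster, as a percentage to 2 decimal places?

Term probabilities: M 0.0613, M+2 0.2292, M+4 0.3428, M+6 0.2564, M+8 0.0959, M+10 0.0143. Base peak = M+4.
P(M+4) = C(5,2) × 0.57210^3 × 0.42790^2 = 10 × 0.18724742 × 0.18309841 = 0.342847 (base)
P(M+8) = C(5,4) × 0.57210^1 × 0.42790^4 = 5 × 0.5721 × 0.03352503 = 0.095898
Relative intensity = 0.095898 / 0.342847 × 100 = 27.97

27.97%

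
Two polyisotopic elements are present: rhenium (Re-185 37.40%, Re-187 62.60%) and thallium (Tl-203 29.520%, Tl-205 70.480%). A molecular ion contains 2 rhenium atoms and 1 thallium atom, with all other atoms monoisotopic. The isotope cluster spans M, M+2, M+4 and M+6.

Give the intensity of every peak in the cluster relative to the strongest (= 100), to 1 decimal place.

9.3 : 53.1 : 100.0 : 62.0

Rhenium pattern (n=2): 0.139876 : 0.468248 : 0.391876
Thallium pattern (n=1): 0.2952 : 0.7048
Convolve the two distributions (both contribute in 2-u steps):
  M: 0.139876×0.2952 = 0.041291
  M+2: 0.139876×0.7048 + 0.468248×0.2952 = 0.236811
  M+4: 0.468248×0.7048 + 0.391876×0.2952 = 0.445703
  M+6: 0.391876×0.7048 = 0.276194
Scale to base peak (0.445703) = 100: 9.3 : 53.1 : 100.0 : 62.0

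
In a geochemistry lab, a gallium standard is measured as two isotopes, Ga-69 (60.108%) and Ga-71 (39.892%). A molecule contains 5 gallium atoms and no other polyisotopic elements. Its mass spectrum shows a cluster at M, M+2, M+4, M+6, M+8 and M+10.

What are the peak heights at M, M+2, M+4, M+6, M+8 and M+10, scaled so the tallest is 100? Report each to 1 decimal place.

22.7 : 75.3 : 100.0 : 66.4 : 22.0 : 2.9

The 5 Ga atoms are independent, so intensities follow the terms of (0.60108 + 0.39892)^5.
P(M) = 0.60108^5 = 0.078462
P(M+2) = 5 × 0.60108^4 × 0.39892^1 = 0.260366
P(M+4) = 10 × 0.60108^3 × 0.39892^2 = 0.345596
P(M+6) = 10 × 0.60108^2 × 0.39892^3 = 0.229362
P(M+8) = 5 × 0.60108^1 × 0.39892^4 = 0.076111
P(M+10) = 0.39892^5 = 0.010103
The M+4 peak is largest (0.345596); scaling to 100 gives 22.7 : 75.3 : 100.0 : 66.4 : 22.0 : 2.9.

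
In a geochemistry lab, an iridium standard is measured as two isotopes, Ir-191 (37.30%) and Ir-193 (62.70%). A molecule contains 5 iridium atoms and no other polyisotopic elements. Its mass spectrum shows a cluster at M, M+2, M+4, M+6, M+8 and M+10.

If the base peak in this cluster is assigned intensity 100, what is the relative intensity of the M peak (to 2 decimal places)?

2.11

Binomial terms of (0.3730 + 0.6270)^5: M 0.0072, M+2 0.0607, M+4 0.2040, M+6 0.3429, M+8 0.2882, M+10 0.0969 → M+6 is the base peak.
P(M+6) = C(5,3) × 0.3730^2 × 0.6270^3 = 10 × 0.139129 × 0.24649188 = 0.342942 (base)
P(M) = C(5,0) × 0.3730^5 × 0.6270^0 = 1 × 0.00722012 × 1.0000 = 0.007220
Relative intensity = 0.007220 / 0.342942 × 100 = 2.11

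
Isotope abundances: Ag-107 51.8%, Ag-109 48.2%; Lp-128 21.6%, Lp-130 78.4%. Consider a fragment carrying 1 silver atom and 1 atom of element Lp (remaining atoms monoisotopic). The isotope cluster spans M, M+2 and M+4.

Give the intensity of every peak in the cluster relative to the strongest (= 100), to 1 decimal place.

Silver pattern (n=1): 0.5180 : 0.4820
Element Lp pattern (n=1): 0.2160 : 0.7840
Convolve the two distributions (both contribute in 2-u steps):
  M: 0.5180×0.2160 = 0.111888
  M+2: 0.5180×0.7840 + 0.4820×0.2160 = 0.510224
  M+4: 0.4820×0.7840 = 0.377888
Scale to base peak (0.510224) = 100: 21.9 : 100.0 : 74.1

21.9 : 100.0 : 74.1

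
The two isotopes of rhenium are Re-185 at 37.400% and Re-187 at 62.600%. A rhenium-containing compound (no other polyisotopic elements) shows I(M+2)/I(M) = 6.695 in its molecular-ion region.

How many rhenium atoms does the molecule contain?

The M+2/M ratio from n Re atoms is n · q/p = n · 0.62600/0.37400.
n = 6.695 × 0.37400/0.62600 = 4.00 ≈ 4

4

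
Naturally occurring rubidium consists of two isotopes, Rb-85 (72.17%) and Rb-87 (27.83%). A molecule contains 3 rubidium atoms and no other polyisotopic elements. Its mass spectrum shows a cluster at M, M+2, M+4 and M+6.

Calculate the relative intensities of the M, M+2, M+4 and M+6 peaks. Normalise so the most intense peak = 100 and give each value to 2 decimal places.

Each Rb atom is independently Rb-85 (p = 0.7217) or Rb-87 (q = 0.2783); the cluster is the binomial expansion (p + q)^3.
P(M) = 0.7217^3 = 0.375898
P(M+2) = 3 × 0.7217^2 × 0.2783^1 = 0.434858
P(M+4) = 3 × 0.7217^1 × 0.2783^2 = 0.167689
P(M+6) = 0.2783^3 = 0.021555
The M+2 peak is largest (0.434858); scaling to 100 gives 86.44 : 100.00 : 38.56 : 4.96.

86.44 : 100.00 : 38.56 : 4.96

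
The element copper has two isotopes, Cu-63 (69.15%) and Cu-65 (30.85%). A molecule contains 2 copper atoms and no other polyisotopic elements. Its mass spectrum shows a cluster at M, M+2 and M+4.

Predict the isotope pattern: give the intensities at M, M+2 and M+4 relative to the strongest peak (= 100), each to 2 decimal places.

Each Cu atom is independently Cu-63 (p = 0.6915) or Cu-65 (q = 0.3085); the cluster is the binomial expansion (p + q)^2.
P(M) = 0.6915^2 = 0.478172
P(M+2) = 2 × 0.6915^1 × 0.3085^1 = 0.426656
P(M+4) = 0.3085^2 = 0.095172
The M peak is largest (0.478172); scaling to 100 gives 100.00 : 89.23 : 19.90.

100.00 : 89.23 : 19.90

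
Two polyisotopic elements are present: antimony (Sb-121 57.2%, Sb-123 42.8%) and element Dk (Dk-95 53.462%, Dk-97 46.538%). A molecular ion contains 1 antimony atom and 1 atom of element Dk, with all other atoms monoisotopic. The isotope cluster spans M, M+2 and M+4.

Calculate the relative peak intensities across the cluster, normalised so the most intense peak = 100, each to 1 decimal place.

Antimony pattern (n=1): 0.5720 : 0.4280
Element Dk pattern (n=1): 0.53462 : 0.46538
Convolve the two distributions (both contribute in 2-u steps):
  M: 0.5720×0.53462 = 0.305803
  M+2: 0.5720×0.46538 + 0.4280×0.53462 = 0.495015
  M+4: 0.4280×0.46538 = 0.199183
Scale to base peak (0.495015) = 100: 61.8 : 100.0 : 40.2

61.8 : 100.0 : 40.2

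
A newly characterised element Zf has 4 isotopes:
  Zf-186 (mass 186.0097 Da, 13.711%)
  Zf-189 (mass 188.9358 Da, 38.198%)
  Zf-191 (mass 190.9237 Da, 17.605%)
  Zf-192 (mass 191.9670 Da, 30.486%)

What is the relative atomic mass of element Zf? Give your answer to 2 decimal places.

189.81 Da

The abundance-weighted mean is 0.13711 × 186.0097 + 0.38198 × 188.9358 + 0.17605 × 190.9237 + 0.30486 × 191.9670
= 25.50379 + 72.16970 + 33.61212 + 58.52306 = 189.80867 Da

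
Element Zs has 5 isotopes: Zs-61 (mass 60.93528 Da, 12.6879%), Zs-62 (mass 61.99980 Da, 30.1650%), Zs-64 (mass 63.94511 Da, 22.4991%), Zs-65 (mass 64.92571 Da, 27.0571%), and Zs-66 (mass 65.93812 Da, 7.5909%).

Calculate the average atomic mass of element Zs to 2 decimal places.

The abundance-weighted mean is 0.126879 × 60.93528 + 0.301650 × 61.99980 + 0.224991 × 63.94511 + 0.270571 × 64.92571 + 0.075909 × 65.93812
= 7.731407 + 18.702240 + 14.387074 + 17.567014 + 5.005297 = 63.393032 Da

63.39 Da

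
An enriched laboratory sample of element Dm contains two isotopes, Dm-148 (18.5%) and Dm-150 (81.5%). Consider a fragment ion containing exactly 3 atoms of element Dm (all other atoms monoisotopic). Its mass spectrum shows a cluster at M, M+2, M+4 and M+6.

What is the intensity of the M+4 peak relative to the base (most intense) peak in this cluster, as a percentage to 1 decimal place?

68.1%

Term probabilities: M 0.0063, M+2 0.0837, M+4 0.3686, M+6 0.5413. Base peak = M+6.
P(M+6) = C(3,3) × 0.185^0 × 0.815^3 = 1 × 1.0000 × 0.54134337 = 0.541343 (base)
P(M+4) = C(3,2) × 0.185^1 × 0.815^2 = 3 × 0.1850 × 0.664225 = 0.368645
Relative intensity = 0.368645 / 0.541343 × 100 = 68.1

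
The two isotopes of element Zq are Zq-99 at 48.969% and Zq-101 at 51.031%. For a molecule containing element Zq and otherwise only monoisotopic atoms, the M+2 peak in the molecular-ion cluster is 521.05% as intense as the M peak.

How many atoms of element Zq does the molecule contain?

5

For n independent Zq atoms, I(M+2)/I(M) = n · (abundance Zq-101) / (abundance Zq-99) = n · 0.51031/0.48969.
n = 5.2105 × 0.48969/0.51031 = 5.00 ≈ 5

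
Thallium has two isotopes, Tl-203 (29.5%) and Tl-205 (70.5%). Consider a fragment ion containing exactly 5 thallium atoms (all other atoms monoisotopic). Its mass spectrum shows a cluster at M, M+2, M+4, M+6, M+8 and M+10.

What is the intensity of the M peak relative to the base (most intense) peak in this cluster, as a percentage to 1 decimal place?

0.6%

Term probabilities: M 0.0022, M+2 0.0267, M+4 0.1276, M+6 0.3049, M+8 0.3644, M+10 0.1742. Base peak = M+8.
P(M+8) = C(5,4) × 0.295^1 × 0.705^4 = 5 × 0.2950 × 0.24703385 = 0.364375 (base)
P(M) = C(5,0) × 0.295^5 × 0.705^0 = 1 × 0.00223414 × 1.0000 = 0.002234
Relative intensity = 0.002234 / 0.364375 × 100 = 0.6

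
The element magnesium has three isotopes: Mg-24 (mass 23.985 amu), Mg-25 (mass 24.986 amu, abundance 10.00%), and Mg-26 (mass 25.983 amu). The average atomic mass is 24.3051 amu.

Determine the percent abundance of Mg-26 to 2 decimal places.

The remaining 90.00% is split between Mg-24 (fraction x) and Mg-26 (fraction 0.9000 − x).
Substituting: 23.985x + 25.983(0.9000 − x) = 21.8065
(23.985 − 25.983)x = -1.5782  ⇒  x = 0.78989, y = 0.11011
Mg-24: 78.99%, Mg-26: 11.01%.

11.01%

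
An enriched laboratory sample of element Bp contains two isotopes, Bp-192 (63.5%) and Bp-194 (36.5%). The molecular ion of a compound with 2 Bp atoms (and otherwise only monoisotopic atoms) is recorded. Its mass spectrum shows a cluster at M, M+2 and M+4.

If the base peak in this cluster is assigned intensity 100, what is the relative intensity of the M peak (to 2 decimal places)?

Binomial terms of (0.635 + 0.365)^2: M 0.4032, M+2 0.4636, M+4 0.1332 → M+2 is the base peak.
P(M+2) = C(2,1) × 0.635^1 × 0.365^1 = 2 × 0.6350 × 0.3650 = 0.463550 (base)
P(M) = C(2,0) × 0.635^2 × 0.365^0 = 1 × 0.403225 × 1.0000 = 0.403225
Relative intensity = 0.403225 / 0.463550 × 100 = 86.99

86.99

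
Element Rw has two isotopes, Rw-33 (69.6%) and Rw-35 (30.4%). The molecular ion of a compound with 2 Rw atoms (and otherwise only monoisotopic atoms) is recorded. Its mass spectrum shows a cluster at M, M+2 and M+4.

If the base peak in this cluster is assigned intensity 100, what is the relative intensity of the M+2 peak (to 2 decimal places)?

Binomial terms of (0.696 + 0.304)^2: M 0.4844, M+2 0.4232, M+4 0.0924 → M is the base peak.
P(M) = C(2,0) × 0.696^2 × 0.304^0 = 1 × 0.484416 × 1.0000 = 0.484416 (base)
P(M+2) = C(2,1) × 0.696^1 × 0.304^1 = 2 × 0.6960 × 0.3040 = 0.423168
Relative intensity = 0.423168 / 0.484416 × 100 = 87.36

87.36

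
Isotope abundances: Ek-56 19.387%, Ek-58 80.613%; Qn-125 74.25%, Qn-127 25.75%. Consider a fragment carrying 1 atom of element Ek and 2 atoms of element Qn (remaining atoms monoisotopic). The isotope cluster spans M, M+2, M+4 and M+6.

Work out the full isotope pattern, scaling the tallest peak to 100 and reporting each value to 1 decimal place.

20.6 : 100.0 : 61.9 : 10.3

Element Ek pattern (n=1): 0.19387 : 0.80613
Element Qn pattern (n=2): 0.55130625 : 0.3823875 : 0.06630625
Convolve the two distributions (both contribute in 2-u steps):
  M: 0.19387×0.55130625 = 0.106882
  M+2: 0.19387×0.3823875 + 0.80613×0.55130625 = 0.518558
  M+4: 0.19387×0.06630625 + 0.80613×0.3823875 = 0.321109
  M+6: 0.80613×0.06630625 = 0.053451
Scale to base peak (0.518558) = 100: 20.6 : 100.0 : 61.9 : 10.3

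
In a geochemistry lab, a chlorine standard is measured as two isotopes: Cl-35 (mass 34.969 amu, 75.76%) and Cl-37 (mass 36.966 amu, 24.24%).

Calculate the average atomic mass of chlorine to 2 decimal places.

35.45 amu

Weight each isotope mass by its fractional abundance: 0.7576 × 34.969 + 0.2424 × 36.966
= 26.4925 + 8.9606 = 35.4531 amu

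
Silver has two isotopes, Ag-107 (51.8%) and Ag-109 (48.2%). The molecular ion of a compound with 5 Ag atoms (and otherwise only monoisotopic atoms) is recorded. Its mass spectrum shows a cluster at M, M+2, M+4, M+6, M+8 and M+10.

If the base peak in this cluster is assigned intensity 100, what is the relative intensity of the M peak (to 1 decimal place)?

11.5

Binomial terms of (0.518 + 0.482)^5: M 0.0373, M+2 0.1735, M+4 0.3229, M+6 0.3005, M+8 0.1398, M+10 0.0260 → M+4 is the base peak.
P(M+4) = C(5,2) × 0.518^3 × 0.482^2 = 10 × 0.13899183 × 0.232324 = 0.322911 (base)
P(M) = C(5,0) × 0.518^5 × 0.482^0 = 1 × 0.03729484 × 1.0000 = 0.037295
Relative intensity = 0.037295 / 0.322911 × 100 = 11.5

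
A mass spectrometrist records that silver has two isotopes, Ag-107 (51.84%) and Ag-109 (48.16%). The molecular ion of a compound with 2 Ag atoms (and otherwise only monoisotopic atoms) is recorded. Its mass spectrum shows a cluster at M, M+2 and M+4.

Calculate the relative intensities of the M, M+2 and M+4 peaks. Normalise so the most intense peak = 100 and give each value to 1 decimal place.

Each Ag atom is independently Ag-107 (p = 0.5184) or Ag-109 (q = 0.4816); the cluster is the binomial expansion (p + q)^2.
P(M) = 0.5184^2 = 0.268739
P(M+2) = 2 × 0.5184^1 × 0.4816^1 = 0.499323
P(M+4) = 0.4816^2 = 0.231939
The M+2 peak is largest (0.499323); scaling to 100 gives 53.8 : 100.0 : 46.5.

53.8 : 100.0 : 46.5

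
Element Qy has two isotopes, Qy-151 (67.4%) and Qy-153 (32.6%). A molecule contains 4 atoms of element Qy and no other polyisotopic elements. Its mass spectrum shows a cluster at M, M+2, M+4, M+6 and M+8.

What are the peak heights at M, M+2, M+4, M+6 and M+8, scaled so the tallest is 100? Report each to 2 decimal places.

The 4 Qy atoms are independent, so intensities follow the terms of (0.674 + 0.326)^4.
P(M) = 0.674^4 = 0.206367
P(M+2) = 4 × 0.674^3 × 0.326^1 = 0.399261
P(M+4) = 6 × 0.674^2 × 0.326^2 = 0.289672
P(M+6) = 4 × 0.674^1 × 0.326^3 = 0.093406
P(M+8) = 0.326^4 = 0.011295
The M+2 peak is largest (0.399261); scaling to 100 gives 51.69 : 100.00 : 72.55 : 23.39 : 2.83.

51.69 : 100.00 : 72.55 : 23.39 : 2.83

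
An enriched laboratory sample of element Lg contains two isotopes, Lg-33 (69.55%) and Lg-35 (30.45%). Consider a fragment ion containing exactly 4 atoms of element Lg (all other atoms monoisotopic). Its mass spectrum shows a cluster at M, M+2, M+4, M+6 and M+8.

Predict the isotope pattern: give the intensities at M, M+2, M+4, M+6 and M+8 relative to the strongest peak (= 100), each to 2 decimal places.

The 4 Lg atoms are independent, so intensities follow the terms of (0.6955 + 0.3045)^4.
P(M) = 0.6955^4 = 0.233985
P(M+2) = 4 × 0.6955^3 × 0.3045^1 = 0.409769
P(M+4) = 6 × 0.6955^2 × 0.3045^2 = 0.269104
P(M+6) = 4 × 0.6955^1 × 0.3045^3 = 0.078545
P(M+8) = 0.3045^4 = 0.008597
The M+2 peak is largest (0.409769); scaling to 100 gives 57.10 : 100.00 : 65.67 : 19.17 : 2.10.

57.10 : 100.00 : 65.67 : 19.17 : 2.10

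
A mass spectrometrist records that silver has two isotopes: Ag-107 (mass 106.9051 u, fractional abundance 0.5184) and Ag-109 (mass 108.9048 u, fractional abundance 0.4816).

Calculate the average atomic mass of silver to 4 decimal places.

107.8682 u

Average mass = Σ (abundance × isotope mass) = 0.5184 × 106.9051 + 0.4816 × 108.9048
= 55.41960 + 52.44855 = 107.86815 u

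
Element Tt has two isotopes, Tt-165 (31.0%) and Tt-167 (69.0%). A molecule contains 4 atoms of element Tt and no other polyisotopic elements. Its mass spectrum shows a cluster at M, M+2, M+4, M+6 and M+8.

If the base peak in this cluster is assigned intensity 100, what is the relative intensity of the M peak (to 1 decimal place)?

Term probabilities: M 0.0092, M+2 0.0822, M+4 0.2745, M+6 0.4074, M+8 0.2267. Base peak = M+6.
P(M+6) = C(4,3) × 0.310^1 × 0.690^3 = 4 × 0.3100 × 0.328509 = 0.407351 (base)
P(M) = C(4,0) × 0.310^4 × 0.690^0 = 1 × 0.00923521 × 1.0000 = 0.009235
Relative intensity = 0.009235 / 0.407351 × 100 = 2.3

2.3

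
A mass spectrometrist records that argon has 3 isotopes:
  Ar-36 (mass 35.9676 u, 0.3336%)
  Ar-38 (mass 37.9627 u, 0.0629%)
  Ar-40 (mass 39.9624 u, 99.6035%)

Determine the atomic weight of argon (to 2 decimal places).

39.95 u

Weight each isotope mass by its fractional abundance: 0.003336 × 35.9676 + 0.000629 × 37.9627 + 0.996035 × 39.9624
= 0.11999 + 0.02388 + 39.80395 = 39.94782 u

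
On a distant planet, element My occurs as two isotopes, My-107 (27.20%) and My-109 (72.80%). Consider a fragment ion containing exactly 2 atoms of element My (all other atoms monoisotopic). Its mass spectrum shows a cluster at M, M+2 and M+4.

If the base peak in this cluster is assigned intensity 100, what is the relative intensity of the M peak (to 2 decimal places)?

(0.2720 + 0.7280)^2 gives M 0.0740, M+2 0.3960, M+4 0.5300; the largest is M+4.
P(M+4) = C(2,2) × 0.2720^0 × 0.7280^2 = 1 × 1.0000 × 0.529984 = 0.529984 (base)
P(M) = C(2,0) × 0.2720^2 × 0.7280^0 = 1 × 0.073984 × 1.0000 = 0.073984
Relative intensity = 0.073984 / 0.529984 × 100 = 13.96

13.96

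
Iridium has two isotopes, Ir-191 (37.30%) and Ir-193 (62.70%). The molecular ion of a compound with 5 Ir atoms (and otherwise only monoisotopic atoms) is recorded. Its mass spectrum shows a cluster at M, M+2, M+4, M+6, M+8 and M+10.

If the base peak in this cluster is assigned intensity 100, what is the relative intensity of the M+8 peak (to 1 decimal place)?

(0.3730 + 0.6270)^5 gives M 0.0072, M+2 0.0607, M+4 0.2040, M+6 0.3429, M+8 0.2882, M+10 0.0969; the largest is M+6.
P(M+6) = C(5,3) × 0.3730^2 × 0.6270^3 = 10 × 0.139129 × 0.24649188 = 0.342942 (base)
P(M+8) = C(5,4) × 0.3730^1 × 0.6270^4 = 5 × 0.3730 × 0.15455041 = 0.288237
Relative intensity = 0.288237 / 0.342942 × 100 = 84.0

84.0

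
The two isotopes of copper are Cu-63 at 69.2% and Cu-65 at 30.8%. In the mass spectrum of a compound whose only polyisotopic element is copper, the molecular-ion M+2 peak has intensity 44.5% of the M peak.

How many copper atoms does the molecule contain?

With n Cu atoms, P(M+2)/P(M) = C(n,1)·p^(n−1)q / p^n = n·q/p = n · 0.308/0.692.
n = 0.445 × 0.692/0.308 = 1.00 ≈ 1

1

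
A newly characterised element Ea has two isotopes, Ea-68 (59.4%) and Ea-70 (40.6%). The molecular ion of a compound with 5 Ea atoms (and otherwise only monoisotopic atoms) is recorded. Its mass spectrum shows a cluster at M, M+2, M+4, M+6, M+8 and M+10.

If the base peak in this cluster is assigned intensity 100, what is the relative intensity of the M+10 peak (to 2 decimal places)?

Binomial terms of (0.594 + 0.406)^5: M 0.0739, M+2 0.2527, M+4 0.3455, M+6 0.2361, M+8 0.0807, M+10 0.0110 → M+4 is the base peak.
P(M+4) = C(5,2) × 0.594^3 × 0.406^2 = 10 × 0.20958458 × 0.164836 = 0.345471 (base)
P(M+10) = C(5,5) × 0.594^0 × 0.406^5 = 1 × 1.0000 × 0.01103139 = 0.011031
Relative intensity = 0.011031 / 0.345471 × 100 = 3.19

3.19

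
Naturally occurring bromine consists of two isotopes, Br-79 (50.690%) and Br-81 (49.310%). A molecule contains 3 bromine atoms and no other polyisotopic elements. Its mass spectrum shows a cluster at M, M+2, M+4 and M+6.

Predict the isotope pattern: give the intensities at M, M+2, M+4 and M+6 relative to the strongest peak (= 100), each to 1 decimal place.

34.3 : 100.0 : 97.3 : 31.5

The 3 Br atoms are independent, so intensities follow the terms of (0.50690 + 0.49310)^3.
P(M) = 0.50690^3 = 0.130247
P(M+2) = 3 × 0.50690^2 × 0.49310^1 = 0.380103
P(M+4) = 3 × 0.50690^1 × 0.49310^2 = 0.369755
P(M+6) = 0.49310^3 = 0.119896
The M+2 peak is largest (0.380103); scaling to 100 gives 34.3 : 100.0 : 97.3 : 31.5.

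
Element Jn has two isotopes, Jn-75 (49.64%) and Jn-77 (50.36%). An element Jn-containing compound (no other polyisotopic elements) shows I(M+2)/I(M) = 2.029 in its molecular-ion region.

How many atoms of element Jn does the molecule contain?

2

The M+2/M ratio from n Jn atoms is n · q/p = n · 0.5036/0.4964.
n = 2.029 × 0.4964/0.5036 = 2.00 ≈ 2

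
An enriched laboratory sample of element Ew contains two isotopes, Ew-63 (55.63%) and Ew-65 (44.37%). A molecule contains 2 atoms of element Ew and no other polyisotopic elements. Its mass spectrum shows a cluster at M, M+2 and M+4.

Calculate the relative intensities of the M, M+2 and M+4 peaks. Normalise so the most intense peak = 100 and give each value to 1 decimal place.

The 2 Ew atoms are independent, so intensities follow the terms of (0.5563 + 0.4437)^2.
P(M) = 0.5563^2 = 0.309470
P(M+2) = 2 × 0.5563^1 × 0.4437^1 = 0.493661
P(M+4) = 0.4437^2 = 0.196870
The M+2 peak is largest (0.493661); scaling to 100 gives 62.7 : 100.0 : 39.9.

62.7 : 100.0 : 39.9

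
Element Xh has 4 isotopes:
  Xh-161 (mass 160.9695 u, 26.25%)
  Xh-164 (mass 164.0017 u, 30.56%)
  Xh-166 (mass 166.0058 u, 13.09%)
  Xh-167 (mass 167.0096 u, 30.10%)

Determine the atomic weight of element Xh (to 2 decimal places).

The abundance-weighted mean is 0.2625 × 160.9695 + 0.3056 × 164.0017 + 0.1309 × 166.0058 + 0.3010 × 167.0096
= 42.25449 + 50.11892 + 21.73016 + 50.26989 = 164.37346 u

164.37 u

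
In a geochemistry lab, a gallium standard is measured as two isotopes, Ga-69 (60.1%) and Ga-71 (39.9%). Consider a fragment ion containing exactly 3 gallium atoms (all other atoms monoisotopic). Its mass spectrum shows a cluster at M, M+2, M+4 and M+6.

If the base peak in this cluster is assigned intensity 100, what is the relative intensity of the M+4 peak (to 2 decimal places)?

66.39

Binomial terms of (0.601 + 0.399)^3: M 0.2171, M+2 0.4324, M+4 0.2870, M+6 0.0635 → M+2 is the base peak.
P(M+2) = C(3,1) × 0.601^2 × 0.399^1 = 3 × 0.361201 × 0.3990 = 0.432358 (base)
P(M+4) = C(3,2) × 0.601^1 × 0.399^2 = 3 × 0.6010 × 0.159201 = 0.287039
Relative intensity = 0.287039 / 0.432358 × 100 = 66.39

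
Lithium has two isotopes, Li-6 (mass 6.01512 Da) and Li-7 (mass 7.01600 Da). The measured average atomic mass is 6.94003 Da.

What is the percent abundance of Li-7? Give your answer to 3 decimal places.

With x = fraction of Li-6 (so Li-7 is 1 − x):
6.01512·x + 7.01600·(1 − x) = 6.94003
(6.01512 − 7.01600)·x = 6.94003 − 7.01600
x = -0.07597 / -1.00088 = 0.07590 → 7.590% Li-6, 92.410% Li-7.

92.410%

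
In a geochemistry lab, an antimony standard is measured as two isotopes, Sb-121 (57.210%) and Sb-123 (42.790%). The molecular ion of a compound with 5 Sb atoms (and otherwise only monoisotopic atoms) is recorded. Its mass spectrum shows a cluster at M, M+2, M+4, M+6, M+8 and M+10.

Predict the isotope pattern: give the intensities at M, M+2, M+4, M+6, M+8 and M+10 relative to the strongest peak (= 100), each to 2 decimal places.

Each Sb atom is independently Sb-121 (p = 0.57210) or Sb-123 (q = 0.42790); the cluster is the binomial expansion (p + q)^5.
P(M) = 0.57210^5 = 0.061286
P(M+2) = 5 × 0.57210^4 × 0.42790^1 = 0.229192
P(M+4) = 10 × 0.57210^3 × 0.42790^2 = 0.342847
P(M+6) = 10 × 0.57210^2 × 0.42790^3 = 0.256431
P(M+8) = 5 × 0.57210^1 × 0.42790^4 = 0.095898
P(M+10) = 0.42790^5 = 0.014345
The M+4 peak is largest (0.342847); scaling to 100 gives 17.88 : 66.85 : 100.00 : 74.79 : 27.97 : 4.18.

17.88 : 66.85 : 100.00 : 74.79 : 27.97 : 4.18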